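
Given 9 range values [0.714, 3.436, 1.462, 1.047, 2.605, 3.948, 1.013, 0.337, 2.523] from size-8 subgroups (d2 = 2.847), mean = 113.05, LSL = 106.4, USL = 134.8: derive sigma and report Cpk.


R_bar = (0.714 + 3.436 + 1.462 + 1.047 + 2.605 + 3.948 + 1.013 + 0.337 + 2.523) / 9 = 1.8983333
sigma = R_bar / d2 = 1.8983333 / 2.847 = 0.66678374
Cp = (USL - LSL)/(6*sigma) = (134.8 - 106.4)/(6*0.66678374) = 7.0988
Cpu = (134.8 - 113.05)/(3*0.66678374) = 10.8731
Cpl = (113.05 - 106.4)/(3*0.66678374) = 3.3244
Cpk = min(Cpu, Cpl) = 3.3244

3.3244


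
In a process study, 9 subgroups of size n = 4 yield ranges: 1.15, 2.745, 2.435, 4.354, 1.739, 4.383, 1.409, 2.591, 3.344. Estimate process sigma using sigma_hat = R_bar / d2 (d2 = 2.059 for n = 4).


R_bar = (1.15 + 2.745 + 2.435 + 4.354 + 1.739 + 4.383 + 1.409 + 2.591 + 3.344) / 9
R_bar = 24.15 / 9 = 2.6833333
sigma_hat = R_bar / d2 = 2.6833333 / 2.059 = 1.3032

1.3032


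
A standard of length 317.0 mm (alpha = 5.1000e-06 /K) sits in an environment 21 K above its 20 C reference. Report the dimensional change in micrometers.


dL = L * alpha * dT
= 317.0 * 5.1000e-06 * 21
= 0.0339507 mm
dL_um = 0.0339507 * 1000 = 33.9507 um

33.9507


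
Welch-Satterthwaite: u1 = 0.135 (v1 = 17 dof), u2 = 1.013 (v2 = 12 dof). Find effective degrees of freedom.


uc = sqrt(u1^2 + u2^2) = sqrt(0.135^2 + 1.013^2) = 1.021956
v_eff = uc^4 / (u1^4/v1 + u2^4/v2)
= 1.021956^4 / (0.135^4/17 + 1.013^4/12)
= 1.090759 / 0.08777144
v_eff = 12.4273

12.4273


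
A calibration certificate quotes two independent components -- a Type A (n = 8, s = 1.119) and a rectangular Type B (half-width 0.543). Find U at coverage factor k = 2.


u_A = s / sqrt(n) = 1.119 / sqrt(8) = 0.39562624
u_B = half_width / sqrt(3) = 0.543 / sqrt(3) = 0.3135012
uc = sqrt(u_A^2 + u_B^2) = sqrt(0.39562624^2 + 0.3135012^2) = 0.50478027
U = k * uc = 2 * 0.50478027
U = 1.0096

1.0096


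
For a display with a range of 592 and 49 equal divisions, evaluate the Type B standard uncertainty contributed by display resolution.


resolution = range / divisions
resolution = 592 / 49 = 12.081633
u_res = resolution / (2*sqrt(3))
u_res = 12.081633 / 3.4641016
u_res = 3.4877

3.4877


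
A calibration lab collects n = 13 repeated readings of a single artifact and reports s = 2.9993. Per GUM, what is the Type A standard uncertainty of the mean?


u_A = s / sqrt(n)
u_A = 2.9993 / sqrt(13)
u_A = 2.9993 / 3.6055513
u_A = 0.8319

0.8319


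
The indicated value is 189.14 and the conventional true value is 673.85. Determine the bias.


Systematic error = measured - true
= 189.14 - 673.85
= -484.7100

-484.7100


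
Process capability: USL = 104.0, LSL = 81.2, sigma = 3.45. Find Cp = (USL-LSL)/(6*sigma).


Cp = (USL - LSL) / (6 * sigma)
= (104.0 - 81.2) / (6 * 3.45)
= 22.8000 / 20.7000
= 1.1014

1.1014


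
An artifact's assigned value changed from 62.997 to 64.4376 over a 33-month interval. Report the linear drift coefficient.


rate = (v2 - v1) / months
= (64.4376 - 62.997) / 33
= 1.4406 / 33
= 0.0437

0.0437


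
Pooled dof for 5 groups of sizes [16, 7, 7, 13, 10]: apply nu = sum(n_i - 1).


nu = sum_i (n_i - 1)
nu = ((16 - 1) + (7 - 1) + (7 - 1) + (13 - 1) + (10 - 1))
nu = 15 + 6 + 6 + 12 + 9
nu = 48

48


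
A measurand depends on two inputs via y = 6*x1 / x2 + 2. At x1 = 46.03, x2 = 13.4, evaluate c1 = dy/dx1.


y = 6*x1 / x2 + 2
dy/dx1 = 6/x2
Evaluate at x2 = 13.4: c1 = 6 / 13.4
c1 = 0.4478

0.4478


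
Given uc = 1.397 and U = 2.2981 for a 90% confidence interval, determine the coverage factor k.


k = U / uc
k = 2.2981 / 1.397
k = 1.645

1.645


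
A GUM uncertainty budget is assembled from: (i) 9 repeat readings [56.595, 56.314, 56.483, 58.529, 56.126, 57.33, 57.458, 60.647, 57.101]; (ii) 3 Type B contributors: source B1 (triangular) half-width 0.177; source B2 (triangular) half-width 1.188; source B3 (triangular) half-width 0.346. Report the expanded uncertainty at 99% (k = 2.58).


mean = (56.595 + 56.314 + 56.483 + 58.529 + 56.126 + 57.33 + 57.458 + 60.647 + 57.101) / 9 = 57.39811111
s = sqrt(sum((x - mean)^2)/(n-1)) = 1.4233178
u_A = s / sqrt(n) = 1.4233178 / sqrt(9) = 0.47443927
u_B1 = 0.177 / sqrt(6) = 0.072259947
u_B2 = 1.188 / sqrt(6) = 0.48499897
u_B3 = 0.346 / sqrt(6) = 0.14125391
uc = sqrt(0.47443927^2 + 0.072259947^2 + 0.48499897^2 + 0.14125391^2) = 0.69677169
U = k * uc = 2.58 * 0.69677169
U = 1.7977

1.7977


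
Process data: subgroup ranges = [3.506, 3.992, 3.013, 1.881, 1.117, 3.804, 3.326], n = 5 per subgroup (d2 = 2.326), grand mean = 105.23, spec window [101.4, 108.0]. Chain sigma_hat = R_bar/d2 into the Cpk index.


R_bar = (3.506 + 3.992 + 3.013 + 1.881 + 1.117 + 3.804 + 3.326) / 7 = 2.9484286
sigma = R_bar / d2 = 2.9484286 / 2.326 = 1.2675961
Cp = (USL - LSL)/(6*sigma) = (108.0 - 101.4)/(6*1.2675961) = 0.8678
Cpu = (108.0 - 105.23)/(3*1.2675961) = 0.7284
Cpl = (105.23 - 101.4)/(3*1.2675961) = 1.0072
Cpk = min(Cpu, Cpl) = 0.7284

0.7284


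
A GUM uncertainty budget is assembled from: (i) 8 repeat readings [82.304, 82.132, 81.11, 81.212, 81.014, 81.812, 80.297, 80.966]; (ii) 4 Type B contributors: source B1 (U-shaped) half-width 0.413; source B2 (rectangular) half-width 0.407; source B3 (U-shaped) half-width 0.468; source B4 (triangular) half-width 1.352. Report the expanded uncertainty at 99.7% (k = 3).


mean = (82.304 + 82.132 + 81.11 + 81.212 + 81.014 + 81.812 + 80.297 + 80.966) / 8 = 81.355875
s = sqrt(sum((x - mean)^2)/(n-1)) = 0.67407215
u_A = s / sqrt(n) = 0.67407215 / sqrt(8) = 0.23832049
u_B1 = 0.413 / sqrt(2) = 0.2920351
u_B2 = 0.407 / sqrt(3) = 0.23498156
u_B3 = 0.468 / sqrt(2) = 0.33092597
u_B4 = 1.352 / sqrt(6) = 0.55195169
uc = sqrt(0.23832049^2 + 0.2920351^2 + 0.23498156^2 + 0.33092597^2 + 0.55195169^2) = 0.78195918
U = k * uc = 3 * 0.78195918
U = 2.3459

2.3459


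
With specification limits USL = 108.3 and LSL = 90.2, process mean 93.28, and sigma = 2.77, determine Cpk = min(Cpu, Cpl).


Cpu = (USL - mean) / (3*sigma) = (108.3 - 93.28) / (3*2.77) = 1.8075
Cpl = (mean - LSL) / (3*sigma) = (93.28 - 90.2) / (3*2.77) = 0.3706
Cpk = min(Cpu, Cpl) = 0.3706

0.3706


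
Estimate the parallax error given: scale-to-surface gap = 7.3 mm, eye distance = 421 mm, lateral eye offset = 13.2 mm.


error = h * offset / d
= 7.3 * 13.2 / 421
= 0.2289

0.2289


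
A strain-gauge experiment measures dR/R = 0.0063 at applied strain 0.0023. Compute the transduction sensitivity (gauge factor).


GF = (dR/R) / epsilon
= 0.0063 / 0.0023
= 2.7391

2.7391


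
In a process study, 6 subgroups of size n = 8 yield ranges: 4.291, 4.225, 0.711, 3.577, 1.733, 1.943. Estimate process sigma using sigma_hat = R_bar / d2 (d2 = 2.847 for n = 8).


R_bar = (4.291 + 4.225 + 0.711 + 3.577 + 1.733 + 1.943) / 6
R_bar = 16.48 / 6 = 2.7466667
sigma_hat = R_bar / d2 = 2.7466667 / 2.847 = 0.9648

0.9648


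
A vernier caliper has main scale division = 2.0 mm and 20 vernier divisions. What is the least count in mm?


LC = MSD / n_div
= 2.0 / 20
= 0.1000

0.1000


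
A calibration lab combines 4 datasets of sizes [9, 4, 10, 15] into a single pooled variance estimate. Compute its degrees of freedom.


nu = sum_i (n_i - 1)
nu = ((9 - 1) + (4 - 1) + (10 - 1) + (15 - 1))
nu = 8 + 3 + 9 + 14
nu = 34

34


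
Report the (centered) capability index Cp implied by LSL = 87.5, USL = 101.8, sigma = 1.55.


Cp = (USL - LSL) / (6 * sigma)
= (101.8 - 87.5) / (6 * 1.55)
= 14.3000 / 9.3000
= 1.5376

1.5376


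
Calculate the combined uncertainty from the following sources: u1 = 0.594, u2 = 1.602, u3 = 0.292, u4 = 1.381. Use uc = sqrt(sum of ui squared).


uc = sqrt(0.594^2 + 1.602^2 + 0.292^2 + 1.381^2)
uc = sqrt(4.911665)
uc = 2.2162

2.2162


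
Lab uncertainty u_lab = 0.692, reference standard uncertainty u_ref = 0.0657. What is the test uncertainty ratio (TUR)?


TUR = u_lab / u_ref
= 0.692 / 0.0657
= 10.5327

10.5327


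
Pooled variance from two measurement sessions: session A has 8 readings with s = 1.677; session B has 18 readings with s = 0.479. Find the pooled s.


s_p = sqrt(((n1-1)*s1^2 + (n2-1)*s2^2) / (n1+n2-2))
numerator = (8-1)*1.677^2 + (18-1)*0.479^2 = 19.686303 + 3.900497 = 23.5868
denominator = 8 + 18 - 2 = 24
s_p^2 = 23.5868 / 24 = 0.98278333
s_p = sqrt(0.98278333) = 0.9914

0.9914


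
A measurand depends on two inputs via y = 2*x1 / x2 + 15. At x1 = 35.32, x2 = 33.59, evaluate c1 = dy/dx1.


y = 2*x1 / x2 + 15
dy/dx1 = 2/x2
Evaluate at x2 = 33.59: c1 = 2 / 33.59
c1 = 0.0595

0.0595


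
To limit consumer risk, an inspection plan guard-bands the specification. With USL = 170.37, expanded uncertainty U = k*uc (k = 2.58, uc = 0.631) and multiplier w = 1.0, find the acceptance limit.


U = k * uc = 2.58 * 0.631 = 1.62798
guard band g = w * U = 1.0 * 1.62798 = 1.62798
AL = USL - g = 170.37 - 1.62798
AL = 168.7420

168.7420


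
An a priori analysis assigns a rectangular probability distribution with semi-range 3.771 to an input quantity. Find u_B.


u_B = half_width / sqrt(3)
u_B = 3.771 / 1.7320508
u_B = 2.1772

2.1772


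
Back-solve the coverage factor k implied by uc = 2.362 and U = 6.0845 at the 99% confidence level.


k = U / uc
k = 6.0845 / 2.362
k = 2.576

2.576


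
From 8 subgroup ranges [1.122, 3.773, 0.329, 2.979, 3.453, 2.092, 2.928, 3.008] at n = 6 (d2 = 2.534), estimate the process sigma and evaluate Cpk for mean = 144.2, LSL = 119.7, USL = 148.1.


R_bar = (1.122 + 3.773 + 0.329 + 2.979 + 3.453 + 2.092 + 2.928 + 3.008) / 8 = 2.4605
sigma = R_bar / d2 = 2.4605 / 2.534 = 0.97099448
Cp = (USL - LSL)/(6*sigma) = (148.1 - 119.7)/(6*0.97099448) = 4.8747
Cpu = (148.1 - 144.2)/(3*0.97099448) = 1.3388
Cpl = (144.2 - 119.7)/(3*0.97099448) = 8.4106
Cpk = min(Cpu, Cpl) = 1.3388

1.3388


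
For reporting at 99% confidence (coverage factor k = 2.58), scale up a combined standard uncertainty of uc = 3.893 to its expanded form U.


U = k * uc
U = 2.58 * 3.893
U = 10.0439

10.0439


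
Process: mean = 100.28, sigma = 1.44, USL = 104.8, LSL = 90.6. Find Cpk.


Cpu = (USL - mean) / (3*sigma) = (104.8 - 100.28) / (3*1.44) = 1.0463
Cpl = (mean - LSL) / (3*sigma) = (100.28 - 90.6) / (3*1.44) = 2.2407
Cpk = min(Cpu, Cpl) = 1.0463

1.0463


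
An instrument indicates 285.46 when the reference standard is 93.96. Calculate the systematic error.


Systematic error = measured - true
= 285.46 - 93.96
= 191.5000

191.5000


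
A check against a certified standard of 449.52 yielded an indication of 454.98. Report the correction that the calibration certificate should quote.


Correction = standard - reading
= 449.52 - 454.98
= -5.4600

-5.4600


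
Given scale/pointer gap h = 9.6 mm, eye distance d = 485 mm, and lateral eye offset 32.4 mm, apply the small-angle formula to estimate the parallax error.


error = h * offset / d
= 9.6 * 32.4 / 485
= 0.6413

0.6413


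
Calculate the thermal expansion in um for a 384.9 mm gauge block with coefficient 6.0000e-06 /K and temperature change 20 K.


dL = L * alpha * dT
= 384.9 * 6.0000e-06 * 20
= 0.0461880 mm
dL_um = 0.0461880 * 1000 = 46.1880 um

46.1880


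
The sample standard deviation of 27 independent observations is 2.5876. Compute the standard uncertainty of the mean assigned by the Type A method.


u_A = s / sqrt(n)
u_A = 2.5876 / sqrt(27)
u_A = 2.5876 / 5.1961524
u_A = 0.4980

0.4980


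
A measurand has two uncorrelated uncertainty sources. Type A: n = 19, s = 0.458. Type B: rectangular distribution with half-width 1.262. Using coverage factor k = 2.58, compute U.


u_A = s / sqrt(n) = 0.458 / sqrt(19) = 0.10507241
u_B = half_width / sqrt(3) = 1.262 / sqrt(3) = 0.72861604
uc = sqrt(u_A^2 + u_B^2) = sqrt(0.10507241^2 + 0.72861604^2) = 0.73615321
U = k * uc = 2.58 * 0.73615321
U = 1.8993

1.8993


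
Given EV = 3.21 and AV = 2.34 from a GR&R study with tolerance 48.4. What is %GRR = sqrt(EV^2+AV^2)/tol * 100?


GRR = sqrt(EV^2 + AV^2) = sqrt(3.21^2 + 2.34^2) = 3.9723671
%GRR = GRR / tol * 100 = 3.9723671 / 48.4 * 100
%GRR = 8.2074

8.2074


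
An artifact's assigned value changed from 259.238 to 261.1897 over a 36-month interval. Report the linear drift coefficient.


rate = (v2 - v1) / months
= (261.1897 - 259.238) / 36
= 1.9517 / 36
= 0.0542

0.0542


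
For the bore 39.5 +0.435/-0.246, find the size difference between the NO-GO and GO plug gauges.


GO = nominal - lower_tol (smallest hole = maximum material condition)
GO = 39.5 - 0.246 = 39.254
NO-GO = nominal + upper_tol (largest hole = least material condition)
NO-GO = 39.5 + 0.435 = 39.935
spread = NO-GO - GO = 39.935 - 39.254 = 0.6810

0.6810


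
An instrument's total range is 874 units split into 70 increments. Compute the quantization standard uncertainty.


resolution = range / divisions
resolution = 874 / 70 = 12.485714
u_res = resolution / (2*sqrt(3))
u_res = 12.485714 / 3.4641016
u_res = 3.6043

3.6043


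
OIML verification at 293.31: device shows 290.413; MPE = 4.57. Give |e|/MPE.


e = indication - reference = 290.413 - 293.31 = -2.8970
|e| = 2.8970
ratio = |e| / MPE = 2.8970 / 4.57
ratio = 0.6339

0.6339


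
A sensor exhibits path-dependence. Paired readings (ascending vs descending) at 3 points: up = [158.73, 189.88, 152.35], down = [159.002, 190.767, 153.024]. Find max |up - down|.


|158.73 - 159.002| = 0.2720
|189.88 - 190.767| = 0.8870
|152.35 - 153.024| = 0.6740
hysteresis = max(diffs) = 0.8870

0.8870


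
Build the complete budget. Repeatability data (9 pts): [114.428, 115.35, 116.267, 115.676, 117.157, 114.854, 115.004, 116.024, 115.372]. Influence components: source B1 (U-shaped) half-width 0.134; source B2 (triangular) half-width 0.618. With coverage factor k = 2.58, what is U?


mean = (114.428 + 115.35 + 116.267 + 115.676 + 117.157 + 114.854 + 115.004 + 116.024 + 115.372) / 9 = 115.5702222
s = sqrt(sum((x - mean)^2)/(n-1)) = 0.82511435
u_A = s / sqrt(n) = 0.82511435 / sqrt(9) = 0.27503812
u_B1 = 0.134 / sqrt(2) = 0.094752309
u_B2 = 0.618 / sqrt(6) = 0.25229744
uc = sqrt(0.27503812^2 + 0.094752309^2 + 0.25229744^2) = 0.38506878
U = k * uc = 2.58 * 0.38506878
U = 0.9935

0.9935


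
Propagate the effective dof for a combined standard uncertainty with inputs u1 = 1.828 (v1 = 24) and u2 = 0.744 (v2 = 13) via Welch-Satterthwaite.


uc = sqrt(u1^2 + u2^2) = sqrt(1.828^2 + 0.744^2) = 1.9736058
v_eff = uc^4 / (u1^4/v1 + u2^4/v2)
= 1.9736058^4 / (1.828^4/24 + 0.744^4/13)
= 15.171959 / 0.48882704
v_eff = 31.0375

31.0375


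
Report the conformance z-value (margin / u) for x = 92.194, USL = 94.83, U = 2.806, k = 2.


u = U / k = 2.806 / 2 = 1.403
margin = |USL - x| = |94.83 - 92.194| = 2.636
z = margin / u = 2.636 / 1.403
z = 1.8788

1.8788


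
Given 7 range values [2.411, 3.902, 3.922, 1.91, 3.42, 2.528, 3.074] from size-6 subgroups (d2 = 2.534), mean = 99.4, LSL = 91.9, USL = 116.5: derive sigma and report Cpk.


R_bar = (2.411 + 3.902 + 3.922 + 1.91 + 3.42 + 2.528 + 3.074) / 7 = 3.0238571
sigma = R_bar / d2 = 3.0238571 / 2.534 = 1.1933138
Cp = (USL - LSL)/(6*sigma) = (116.5 - 91.9)/(6*1.1933138) = 3.4358
Cpu = (116.5 - 99.4)/(3*1.1933138) = 4.7766
Cpl = (99.4 - 91.9)/(3*1.1933138) = 2.0950
Cpk = min(Cpu, Cpl) = 2.0950

2.0950


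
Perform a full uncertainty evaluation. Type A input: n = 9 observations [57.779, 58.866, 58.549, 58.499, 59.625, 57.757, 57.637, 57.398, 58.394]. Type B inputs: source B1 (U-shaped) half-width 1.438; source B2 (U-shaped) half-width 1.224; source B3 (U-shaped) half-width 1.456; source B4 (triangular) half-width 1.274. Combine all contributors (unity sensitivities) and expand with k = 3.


mean = (57.779 + 58.866 + 58.549 + 58.499 + 59.625 + 57.757 + 57.637 + 57.398 + 58.394) / 9 = 58.27822222
s = sqrt(sum((x - mean)^2)/(n-1)) = 0.70724939
u_A = s / sqrt(n) = 0.70724939 / sqrt(9) = 0.2357498
u_B1 = 1.438 / sqrt(2) = 1.0168196
u_B2 = 1.224 / sqrt(2) = 0.8654987
u_B3 = 1.456 / sqrt(2) = 1.0295475
u_B4 = 1.274 / sqrt(6) = 0.52010832
uc = sqrt(0.2357498^2 + 1.0168196^2 + 0.8654987^2 + 1.0295475^2 + 0.52010832^2) = 1.7801879
U = k * uc = 3 * 1.7801879
U = 5.3406

5.3406


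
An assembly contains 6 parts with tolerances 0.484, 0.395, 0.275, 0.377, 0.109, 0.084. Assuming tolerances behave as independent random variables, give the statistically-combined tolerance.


RSS = sqrt(0.484^2 + 0.395^2 + 0.275^2 + 0.377^2 + 0.109^2 + 0.084^2)
= sqrt(0.626972)
= 0.7918

0.7918


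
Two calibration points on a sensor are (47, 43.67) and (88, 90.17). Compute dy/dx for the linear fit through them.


slope = (y2 - y1) / (x2 - x1)
= (90.17 - 43.67) / (88 - 47)
= 46.5000 / 41
= 1.1341

1.1341


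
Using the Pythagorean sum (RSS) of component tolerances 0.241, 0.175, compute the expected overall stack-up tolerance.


RSS = sqrt(0.241^2 + 0.175^2)
= sqrt(0.088706)
= 0.2978

0.2978


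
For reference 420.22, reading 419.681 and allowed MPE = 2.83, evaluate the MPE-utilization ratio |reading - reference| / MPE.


e = indication - reference = 419.681 - 420.22 = -0.5390
|e| = 0.5390
ratio = |e| / MPE = 0.5390 / 2.83
ratio = 0.1905

0.1905


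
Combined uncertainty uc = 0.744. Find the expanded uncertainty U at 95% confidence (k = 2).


U = k * uc
U = 2 * 0.744
U = 1.4880

1.4880


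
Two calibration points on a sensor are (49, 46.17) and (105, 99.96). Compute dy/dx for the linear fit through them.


slope = (y2 - y1) / (x2 - x1)
= (99.96 - 46.17) / (105 - 49)
= 53.7900 / 56
= 0.9605

0.9605


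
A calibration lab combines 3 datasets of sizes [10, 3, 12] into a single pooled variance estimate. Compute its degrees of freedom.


nu = sum_i (n_i - 1)
nu = ((10 - 1) + (3 - 1) + (12 - 1))
nu = 9 + 2 + 11
nu = 22

22


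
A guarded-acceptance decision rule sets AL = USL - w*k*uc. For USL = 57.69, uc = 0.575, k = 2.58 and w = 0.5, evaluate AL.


U = k * uc = 2.58 * 0.575 = 1.4835
guard band g = w * U = 0.5 * 1.4835 = 0.74175
AL = USL - g = 57.69 - 0.74175
AL = 56.9482

56.9482


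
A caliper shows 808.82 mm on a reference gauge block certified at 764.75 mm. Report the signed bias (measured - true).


Systematic error = measured - true
= 808.82 - 764.75
= 44.0700

44.0700


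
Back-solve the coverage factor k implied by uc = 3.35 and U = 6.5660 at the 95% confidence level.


k = U / uc
k = 6.5660 / 3.35
k = 1.96

1.96


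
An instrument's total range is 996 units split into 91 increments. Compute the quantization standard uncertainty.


resolution = range / divisions
resolution = 996 / 91 = 10.945055
u_res = resolution / (2*sqrt(3))
u_res = 10.945055 / 3.4641016
u_res = 3.1596

3.1596


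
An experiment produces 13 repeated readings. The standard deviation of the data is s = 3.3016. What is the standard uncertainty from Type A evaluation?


u_A = s / sqrt(n)
u_A = 3.3016 / sqrt(13)
u_A = 3.3016 / 3.6055513
u_A = 0.9157

0.9157


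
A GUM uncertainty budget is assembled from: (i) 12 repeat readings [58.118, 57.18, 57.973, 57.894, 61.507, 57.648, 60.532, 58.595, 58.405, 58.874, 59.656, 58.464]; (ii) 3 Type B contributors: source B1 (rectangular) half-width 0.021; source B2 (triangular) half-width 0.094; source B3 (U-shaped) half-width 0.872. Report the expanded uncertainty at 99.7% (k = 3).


mean = (58.118 + 57.18 + 57.973 + 57.894 + 61.507 + 57.648 + 60.532 + 58.595 + 58.405 + 58.874 + 59.656 + 58.464) / 12 = 58.73716667
s = sqrt(sum((x - mean)^2)/(n-1)) = 1.2523014
u_A = s / sqrt(n) = 1.2523014 / sqrt(12) = 0.36150828
u_B1 = 0.021 / sqrt(3) = 0.012124356
u_B2 = 0.094 / sqrt(6) = 0.038375339
u_B3 = 0.872 / sqrt(2) = 0.61659711
uc = sqrt(0.36150828^2 + 0.012124356^2 + 0.038375339^2 + 0.61659711^2) = 0.71589098
U = k * uc = 3 * 0.71589098
U = 2.1477

2.1477


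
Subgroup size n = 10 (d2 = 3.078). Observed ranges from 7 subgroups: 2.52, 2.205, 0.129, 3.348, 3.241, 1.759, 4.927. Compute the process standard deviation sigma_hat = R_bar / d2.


R_bar = (2.52 + 2.205 + 0.129 + 3.348 + 3.241 + 1.759 + 4.927) / 7
R_bar = 18.129 / 7 = 2.5898571
sigma_hat = R_bar / d2 = 2.5898571 / 3.078 = 0.8414

0.8414


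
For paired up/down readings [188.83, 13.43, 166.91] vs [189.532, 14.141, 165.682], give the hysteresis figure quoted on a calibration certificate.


|188.83 - 189.532| = 0.7020
|13.43 - 14.141| = 0.7110
|166.91 - 165.682| = 1.2280
hysteresis = max(diffs) = 1.2280

1.2280


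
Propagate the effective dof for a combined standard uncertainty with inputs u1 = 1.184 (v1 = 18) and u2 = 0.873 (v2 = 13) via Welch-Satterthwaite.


uc = sqrt(u1^2 + u2^2) = sqrt(1.184^2 + 0.873^2) = 1.4710489
v_eff = uc^4 / (u1^4/v1 + u2^4/v2)
= 1.4710489^4 / (1.184^4/18 + 0.873^4/13)
= 4.6828305 / 0.15385784
v_eff = 30.4361

30.4361


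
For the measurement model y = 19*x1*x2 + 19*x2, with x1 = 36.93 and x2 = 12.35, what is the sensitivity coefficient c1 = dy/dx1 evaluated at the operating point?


y = 19*x1*x2 + 19*x2
dy/dx1 = 19*x2
Evaluate at x2 = 12.35: c1 = 19 * 12.35
c1 = 234.6500

234.6500


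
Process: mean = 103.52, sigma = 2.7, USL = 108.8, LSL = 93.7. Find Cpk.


Cpu = (USL - mean) / (3*sigma) = (108.8 - 103.52) / (3*2.7) = 0.6519
Cpl = (mean - LSL) / (3*sigma) = (103.52 - 93.7) / (3*2.7) = 1.2123
Cpk = min(Cpu, Cpl) = 0.6519

0.6519


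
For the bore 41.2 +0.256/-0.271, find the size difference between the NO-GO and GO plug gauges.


GO = nominal - lower_tol (smallest hole = maximum material condition)
GO = 41.2 - 0.271 = 40.929
NO-GO = nominal + upper_tol (largest hole = least material condition)
NO-GO = 41.2 + 0.256 = 41.456
spread = NO-GO - GO = 41.456 - 40.929 = 0.5270

0.5270


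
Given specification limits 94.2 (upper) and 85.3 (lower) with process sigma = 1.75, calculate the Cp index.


Cp = (USL - LSL) / (6 * sigma)
= (94.2 - 85.3) / (6 * 1.75)
= 8.9000 / 10.5000
= 0.8476

0.8476


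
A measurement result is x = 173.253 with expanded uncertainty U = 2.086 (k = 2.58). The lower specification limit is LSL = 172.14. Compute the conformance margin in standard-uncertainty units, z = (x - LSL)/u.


u = U / k = 2.086 / 2.58 = 0.80852713
margin = |LSL - x| = |172.14 - 173.253| = 1.113
z = margin / u = 1.113 / 0.80852713
z = 1.3766

1.3766


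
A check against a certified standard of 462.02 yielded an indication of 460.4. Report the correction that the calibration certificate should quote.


Correction = standard - reading
= 462.02 - 460.4
= 1.6200

1.6200


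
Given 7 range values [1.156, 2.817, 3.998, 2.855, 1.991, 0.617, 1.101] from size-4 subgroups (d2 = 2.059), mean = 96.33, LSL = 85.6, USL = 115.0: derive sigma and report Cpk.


R_bar = (1.156 + 2.817 + 3.998 + 2.855 + 1.991 + 0.617 + 1.101) / 7 = 2.0764286
sigma = R_bar / d2 = 2.0764286 / 2.059 = 1.0084646
Cp = (USL - LSL)/(6*sigma) = (115.0 - 85.6)/(6*1.0084646) = 4.8589
Cpu = (115.0 - 96.33)/(3*1.0084646) = 6.1711
Cpl = (96.33 - 85.6)/(3*1.0084646) = 3.5466
Cpk = min(Cpu, Cpl) = 3.5466

3.5466


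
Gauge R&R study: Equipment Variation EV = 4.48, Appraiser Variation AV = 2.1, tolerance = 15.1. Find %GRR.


GRR = sqrt(EV^2 + AV^2) = sqrt(4.48^2 + 2.1^2) = 4.9477672
%GRR = GRR / tol * 100 = 4.9477672 / 15.1 * 100
%GRR = 32.7667

32.7667


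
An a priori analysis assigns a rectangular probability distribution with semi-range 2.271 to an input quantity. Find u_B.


u_B = half_width / sqrt(3)
u_B = 2.271 / 1.7320508
u_B = 1.3112

1.3112


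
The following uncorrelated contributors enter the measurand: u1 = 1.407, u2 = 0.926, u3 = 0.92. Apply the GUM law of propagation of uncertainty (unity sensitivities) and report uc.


uc = sqrt(1.407^2 + 0.926^2 + 0.92^2)
uc = sqrt(3.683525)
uc = 1.9193

1.9193


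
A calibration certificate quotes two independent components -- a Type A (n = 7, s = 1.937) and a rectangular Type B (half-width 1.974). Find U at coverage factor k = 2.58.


u_A = s / sqrt(n) = 1.937 / sqrt(7) = 0.73211718
u_B = half_width / sqrt(3) = 1.974 / sqrt(3) = 1.1396894
uc = sqrt(u_A^2 + u_B^2) = sqrt(0.73211718^2 + 1.1396894^2) = 1.3545802
U = k * uc = 2.58 * 1.3545802
U = 3.4948

3.4948


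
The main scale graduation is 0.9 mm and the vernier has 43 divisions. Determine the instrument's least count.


LC = MSD / n_div
= 0.9 / 43
= 0.0209

0.0209


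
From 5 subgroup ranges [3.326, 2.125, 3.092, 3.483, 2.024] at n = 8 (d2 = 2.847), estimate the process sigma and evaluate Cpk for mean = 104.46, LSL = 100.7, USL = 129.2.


R_bar = (3.326 + 2.125 + 3.092 + 3.483 + 2.024) / 5 = 2.81
sigma = R_bar / d2 = 2.81 / 2.847 = 0.98700386
Cp = (USL - LSL)/(6*sigma) = (129.2 - 100.7)/(6*0.98700386) = 4.8125
Cpu = (129.2 - 104.46)/(3*0.98700386) = 8.3553
Cpl = (104.46 - 100.7)/(3*0.98700386) = 1.2698
Cpk = min(Cpu, Cpl) = 1.2698

1.2698


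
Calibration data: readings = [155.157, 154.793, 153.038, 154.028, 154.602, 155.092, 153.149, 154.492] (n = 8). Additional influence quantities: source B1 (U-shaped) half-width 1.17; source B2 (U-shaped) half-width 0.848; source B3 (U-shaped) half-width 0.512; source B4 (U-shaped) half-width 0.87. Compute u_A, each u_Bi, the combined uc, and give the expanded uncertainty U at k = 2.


mean = (155.157 + 154.793 + 153.038 + 154.028 + 154.602 + 155.092 + 153.149 + 154.492) / 8 = 154.293875
s = sqrt(sum((x - mean)^2)/(n-1)) = 0.82149332
u_A = s / sqrt(n) = 0.82149332 / sqrt(8) = 0.29044175
u_B1 = 1.17 / sqrt(2) = 0.82731493
u_B2 = 0.848 / sqrt(2) = 0.59962655
u_B3 = 0.512 / sqrt(2) = 0.36203867
u_B4 = 0.87 / sqrt(2) = 0.6151829
uc = sqrt(0.29044175^2 + 0.82731493^2 + 0.59962655^2 + 0.36203867^2 + 0.6151829^2) = 1.279797
U = k * uc = 2 * 1.279797
U = 2.5596

2.5596


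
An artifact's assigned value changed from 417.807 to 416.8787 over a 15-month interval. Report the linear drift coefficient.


rate = (v2 - v1) / months
= (416.8787 - 417.807) / 15
= -0.9283 / 15
= -0.0619

-0.0619


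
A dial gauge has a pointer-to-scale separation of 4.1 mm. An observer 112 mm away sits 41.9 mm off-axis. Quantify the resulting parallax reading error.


error = h * offset / d
= 4.1 * 41.9 / 112
= 1.5338

1.5338


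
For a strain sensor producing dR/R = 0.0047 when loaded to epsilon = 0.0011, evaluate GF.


GF = (dR/R) / epsilon
= 0.0047 / 0.0011
= 4.2727

4.2727


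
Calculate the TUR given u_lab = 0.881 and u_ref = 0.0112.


TUR = u_lab / u_ref
= 0.881 / 0.0112
= 78.6607

78.6607


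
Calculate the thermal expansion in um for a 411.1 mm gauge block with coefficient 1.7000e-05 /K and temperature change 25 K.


dL = L * alpha * dT
= 411.1 * 1.7000e-05 * 25
= 0.1747175 mm
dL_um = 0.1747175 * 1000 = 174.7175 um

174.7175


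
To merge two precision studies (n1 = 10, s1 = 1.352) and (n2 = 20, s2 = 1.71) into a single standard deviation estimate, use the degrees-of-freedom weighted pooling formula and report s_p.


s_p = sqrt(((n1-1)*s1^2 + (n2-1)*s2^2) / (n1+n2-2))
numerator = (10-1)*1.352^2 + (20-1)*1.71^2 = 16.451136 + 55.5579 = 72.009036
denominator = 10 + 20 - 2 = 28
s_p^2 = 72.009036 / 28 = 2.5717513
s_p = sqrt(2.5717513) = 1.6037

1.6037


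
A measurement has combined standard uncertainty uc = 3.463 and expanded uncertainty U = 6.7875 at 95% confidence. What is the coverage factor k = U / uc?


k = U / uc
k = 6.7875 / 3.463
k = 1.96

1.96


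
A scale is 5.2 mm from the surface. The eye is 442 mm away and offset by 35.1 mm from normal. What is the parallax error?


error = h * offset / d
= 5.2 * 35.1 / 442
= 0.4129

0.4129


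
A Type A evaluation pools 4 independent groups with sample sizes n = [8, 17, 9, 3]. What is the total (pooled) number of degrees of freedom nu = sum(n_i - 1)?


nu = sum_i (n_i - 1)
nu = ((8 - 1) + (17 - 1) + (9 - 1) + (3 - 1))
nu = 7 + 16 + 8 + 2
nu = 33

33


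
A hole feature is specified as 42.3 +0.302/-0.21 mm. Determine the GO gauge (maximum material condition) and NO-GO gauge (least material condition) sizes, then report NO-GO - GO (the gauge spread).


GO = nominal - lower_tol (smallest hole = maximum material condition)
GO = 42.3 - 0.21 = 42.09
NO-GO = nominal + upper_tol (largest hole = least material condition)
NO-GO = 42.3 + 0.302 = 42.602
spread = NO-GO - GO = 42.602 - 42.09 = 0.5120

0.5120


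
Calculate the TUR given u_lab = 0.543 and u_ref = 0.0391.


TUR = u_lab / u_ref
= 0.543 / 0.0391
= 13.8875

13.8875


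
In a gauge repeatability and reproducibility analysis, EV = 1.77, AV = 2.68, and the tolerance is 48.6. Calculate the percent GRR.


GRR = sqrt(EV^2 + AV^2) = sqrt(1.77^2 + 2.68^2) = 3.2117441
%GRR = GRR / tol * 100 = 3.2117441 / 48.6 * 100
%GRR = 6.6085

6.6085


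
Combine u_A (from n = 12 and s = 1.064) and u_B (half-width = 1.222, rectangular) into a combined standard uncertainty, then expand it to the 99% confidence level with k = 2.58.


u_A = s / sqrt(n) = 1.064 / sqrt(12) = 0.30715034
u_B = half_width / sqrt(3) = 1.222 / sqrt(3) = 0.70552203
uc = sqrt(u_A^2 + u_B^2) = sqrt(0.30715034^2 + 0.70552203^2) = 0.76948208
U = k * uc = 2.58 * 0.76948208
U = 1.9853

1.9853


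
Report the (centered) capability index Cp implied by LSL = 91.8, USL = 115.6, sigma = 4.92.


Cp = (USL - LSL) / (6 * sigma)
= (115.6 - 91.8) / (6 * 4.92)
= 23.8000 / 29.5200
= 0.8062

0.8062


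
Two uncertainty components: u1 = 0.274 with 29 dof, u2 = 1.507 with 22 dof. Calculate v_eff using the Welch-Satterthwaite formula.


uc = sqrt(u1^2 + u2^2) = sqrt(0.274^2 + 1.507^2) = 1.5317066
v_eff = uc^4 / (u1^4/v1 + u2^4/v2)
= 1.5317066^4 / (0.274^4/29 + 1.507^4/22)
= 5.504303 / 0.23463361
v_eff = 23.4591

23.4591


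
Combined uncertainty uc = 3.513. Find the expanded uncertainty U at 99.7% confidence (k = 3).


U = k * uc
U = 3 * 3.513
U = 10.5390

10.5390


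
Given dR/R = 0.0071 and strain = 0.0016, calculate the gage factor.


GF = (dR/R) / epsilon
= 0.0071 / 0.0016
= 4.4375

4.4375


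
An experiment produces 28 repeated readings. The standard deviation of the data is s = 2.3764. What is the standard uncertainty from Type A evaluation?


u_A = s / sqrt(n)
u_A = 2.3764 / sqrt(28)
u_A = 2.3764 / 5.2915026
u_A = 0.4491

0.4491


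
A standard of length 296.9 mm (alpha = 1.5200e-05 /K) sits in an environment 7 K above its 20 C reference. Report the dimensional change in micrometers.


dL = L * alpha * dT
= 296.9 * 1.5200e-05 * 7
= 0.0315902 mm
dL_um = 0.0315902 * 1000 = 31.5902 um

31.5902


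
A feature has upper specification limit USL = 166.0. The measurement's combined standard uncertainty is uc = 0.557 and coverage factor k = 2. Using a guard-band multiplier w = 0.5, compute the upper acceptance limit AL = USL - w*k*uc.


U = k * uc = 2 * 0.557 = 1.114
guard band g = w * U = 0.5 * 1.114 = 0.557
AL = USL - g = 166.0 - 0.557
AL = 165.4430

165.4430


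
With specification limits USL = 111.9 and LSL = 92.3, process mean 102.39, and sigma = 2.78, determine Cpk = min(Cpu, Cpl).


Cpu = (USL - mean) / (3*sigma) = (111.9 - 102.39) / (3*2.78) = 1.1403
Cpl = (mean - LSL) / (3*sigma) = (102.39 - 92.3) / (3*2.78) = 1.2098
Cpk = min(Cpu, Cpl) = 1.1403

1.1403


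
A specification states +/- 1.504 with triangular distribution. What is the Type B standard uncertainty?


u_B = half_width / sqrt(6)
u_B = 1.504 / 2.4494897
u_B = 0.6140

0.6140


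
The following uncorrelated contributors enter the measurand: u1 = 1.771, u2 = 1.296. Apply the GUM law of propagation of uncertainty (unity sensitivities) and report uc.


uc = sqrt(1.771^2 + 1.296^2)
uc = sqrt(4.816057)
uc = 2.1946

2.1946


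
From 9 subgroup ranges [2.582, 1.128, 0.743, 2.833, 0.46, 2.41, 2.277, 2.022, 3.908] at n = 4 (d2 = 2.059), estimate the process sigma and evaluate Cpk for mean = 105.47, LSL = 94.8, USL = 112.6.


R_bar = (2.582 + 1.128 + 0.743 + 2.833 + 0.46 + 2.41 + 2.277 + 2.022 + 3.908) / 9 = 2.0403333
sigma = R_bar / d2 = 2.0403333 / 2.059 = 0.99093409
Cp = (USL - LSL)/(6*sigma) = (112.6 - 94.8)/(6*0.99093409) = 2.9938
Cpu = (112.6 - 105.47)/(3*0.99093409) = 2.3984
Cpl = (105.47 - 94.8)/(3*0.99093409) = 3.5892
Cpk = min(Cpu, Cpl) = 2.3984

2.3984


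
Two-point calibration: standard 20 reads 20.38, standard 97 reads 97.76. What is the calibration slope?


slope = (y2 - y1) / (x2 - x1)
= (97.76 - 20.38) / (97 - 20)
= 77.3800 / 77
= 1.0049

1.0049


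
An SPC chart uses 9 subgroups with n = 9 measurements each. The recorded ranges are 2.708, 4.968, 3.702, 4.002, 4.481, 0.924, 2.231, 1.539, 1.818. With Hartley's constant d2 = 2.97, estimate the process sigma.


R_bar = (2.708 + 4.968 + 3.702 + 4.002 + 4.481 + 0.924 + 2.231 + 1.539 + 1.818) / 9
R_bar = 26.373 / 9 = 2.9303333
sigma_hat = R_bar / d2 = 2.9303333 / 2.97 = 0.9866

0.9866


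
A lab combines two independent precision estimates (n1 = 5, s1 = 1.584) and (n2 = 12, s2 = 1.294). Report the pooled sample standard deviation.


s_p = sqrt(((n1-1)*s1^2 + (n2-1)*s2^2) / (n1+n2-2))
numerator = (5-1)*1.584^2 + (12-1)*1.294^2 = 10.036224 + 18.418796 = 28.45502
denominator = 5 + 12 - 2 = 15
s_p^2 = 28.45502 / 15 = 1.8970013
s_p = sqrt(1.8970013) = 1.3773

1.3773


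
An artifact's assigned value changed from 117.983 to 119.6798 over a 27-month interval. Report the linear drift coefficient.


rate = (v2 - v1) / months
= (119.6798 - 117.983) / 27
= 1.6968 / 27
= 0.0628

0.0628


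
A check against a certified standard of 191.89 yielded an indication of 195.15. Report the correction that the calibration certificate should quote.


Correction = standard - reading
= 191.89 - 195.15
= -3.2600

-3.2600


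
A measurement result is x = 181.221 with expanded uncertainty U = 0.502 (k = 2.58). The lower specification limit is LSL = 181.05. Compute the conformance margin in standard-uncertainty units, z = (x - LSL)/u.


u = U / k = 0.502 / 2.58 = 0.19457364
margin = |LSL - x| = |181.05 - 181.221| = 0.171
z = margin / u = 0.171 / 0.19457364
z = 0.8788

0.8788


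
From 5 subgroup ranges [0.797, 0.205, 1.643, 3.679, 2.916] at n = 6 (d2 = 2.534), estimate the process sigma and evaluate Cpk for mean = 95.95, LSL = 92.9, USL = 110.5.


R_bar = (0.797 + 0.205 + 1.643 + 3.679 + 2.916) / 5 = 1.848
sigma = R_bar / d2 = 1.848 / 2.534 = 0.72928177
Cp = (USL - LSL)/(6*sigma) = (110.5 - 92.9)/(6*0.72928177) = 4.0222
Cpu = (110.5 - 95.95)/(3*0.72928177) = 6.6504
Cpl = (95.95 - 92.9)/(3*0.72928177) = 1.3941
Cpk = min(Cpu, Cpl) = 1.3941

1.3941


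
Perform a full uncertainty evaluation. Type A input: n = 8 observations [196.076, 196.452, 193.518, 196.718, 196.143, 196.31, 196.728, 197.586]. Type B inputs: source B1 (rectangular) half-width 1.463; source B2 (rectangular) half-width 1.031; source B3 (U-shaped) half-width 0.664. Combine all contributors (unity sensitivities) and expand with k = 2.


mean = (196.076 + 196.452 + 193.518 + 196.718 + 196.143 + 196.31 + 196.728 + 197.586) / 8 = 196.191375
s = sqrt(sum((x - mean)^2)/(n-1)) = 1.1804879
u_A = s / sqrt(n) = 1.1804879 / sqrt(8) = 0.4173655
u_B1 = 1.463 / sqrt(3) = 0.84466344
u_B2 = 1.031 / sqrt(3) = 0.59524813
u_B3 = 0.664 / sqrt(2) = 0.4695189
uc = sqrt(0.4173655^2 + 0.84466344^2 + 0.59524813^2 + 0.4695189^2) = 1.209305
U = k * uc = 2 * 1.209305
U = 2.4186

2.4186


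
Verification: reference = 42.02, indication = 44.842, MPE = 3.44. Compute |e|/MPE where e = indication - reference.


e = indication - reference = 44.842 - 42.02 = 2.8220
|e| = 2.8220
ratio = |e| / MPE = 2.8220 / 3.44
ratio = 0.8203

0.8203


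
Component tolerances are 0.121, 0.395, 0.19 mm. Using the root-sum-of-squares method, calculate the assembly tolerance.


RSS = sqrt(0.121^2 + 0.395^2 + 0.19^2)
= sqrt(0.206766)
= 0.4547

0.4547


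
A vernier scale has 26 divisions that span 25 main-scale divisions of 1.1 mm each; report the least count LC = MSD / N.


LC = MSD / n_div
= 1.1 / 26
= 0.0423

0.0423


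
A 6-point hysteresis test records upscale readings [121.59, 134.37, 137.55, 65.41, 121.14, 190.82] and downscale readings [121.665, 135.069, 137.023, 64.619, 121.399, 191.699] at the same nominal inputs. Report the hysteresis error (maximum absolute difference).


|121.59 - 121.665| = 0.0750
|134.37 - 135.069| = 0.6990
|137.55 - 137.023| = 0.5270
|65.41 - 64.619| = 0.7910
|121.14 - 121.399| = 0.2590
|190.82 - 191.699| = 0.8790
hysteresis = max(diffs) = 0.8790

0.8790


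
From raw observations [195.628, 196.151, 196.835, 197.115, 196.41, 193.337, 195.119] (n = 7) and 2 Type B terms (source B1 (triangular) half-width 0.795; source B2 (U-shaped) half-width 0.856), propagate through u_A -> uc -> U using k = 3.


mean = (195.628 + 196.151 + 196.835 + 197.115 + 196.41 + 193.337 + 195.119) / 7 = 195.7992857
s = sqrt(sum((x - mean)^2)/(n-1)) = 1.2816306
u_A = s / sqrt(n) = 1.2816306 / sqrt(7) = 0.48441083
u_B1 = 0.795 / sqrt(6) = 0.32455739
u_B2 = 0.856 / sqrt(2) = 0.6052834
uc = sqrt(0.48441083^2 + 0.32455739^2 + 0.6052834^2) = 0.84045187
U = k * uc = 3 * 0.84045187
U = 2.5214

2.5214


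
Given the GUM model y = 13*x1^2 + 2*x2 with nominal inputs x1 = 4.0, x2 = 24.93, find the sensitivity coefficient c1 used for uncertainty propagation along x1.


y = 13*x1^2 + 2*x2
dy/dx1 = 2*13*x1
Evaluate at x1 = 4.0: c1 = 26 * 4.0
c1 = 104.0000

104.0000


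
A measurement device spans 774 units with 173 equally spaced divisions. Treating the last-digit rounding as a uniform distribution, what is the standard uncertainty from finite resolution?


resolution = range / divisions
resolution = 774 / 173 = 4.4739884
u_res = resolution / (2*sqrt(3))
u_res = 4.4739884 / 3.4641016
u_res = 1.2915

1.2915


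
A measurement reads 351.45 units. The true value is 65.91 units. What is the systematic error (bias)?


Systematic error = measured - true
= 351.45 - 65.91
= 285.5400

285.5400


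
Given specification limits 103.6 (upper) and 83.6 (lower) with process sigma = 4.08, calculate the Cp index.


Cp = (USL - LSL) / (6 * sigma)
= (103.6 - 83.6) / (6 * 4.08)
= 20.0000 / 24.4800
= 0.8170

0.8170


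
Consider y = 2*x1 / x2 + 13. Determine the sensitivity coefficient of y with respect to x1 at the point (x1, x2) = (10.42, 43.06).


y = 2*x1 / x2 + 13
dy/dx1 = 2/x2
Evaluate at x2 = 43.06: c1 = 2 / 43.06
c1 = 0.0464

0.0464


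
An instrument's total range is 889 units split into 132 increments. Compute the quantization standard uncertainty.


resolution = range / divisions
resolution = 889 / 132 = 6.7348485
u_res = resolution / (2*sqrt(3))
u_res = 6.7348485 / 3.4641016
u_res = 1.9442

1.9442


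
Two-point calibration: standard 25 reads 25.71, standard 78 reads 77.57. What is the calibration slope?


slope = (y2 - y1) / (x2 - x1)
= (77.57 - 25.71) / (78 - 25)
= 51.8600 / 53
= 0.9785

0.9785


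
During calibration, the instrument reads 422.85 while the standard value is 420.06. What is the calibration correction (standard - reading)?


Correction = standard - reading
= 420.06 - 422.85
= -2.7900

-2.7900


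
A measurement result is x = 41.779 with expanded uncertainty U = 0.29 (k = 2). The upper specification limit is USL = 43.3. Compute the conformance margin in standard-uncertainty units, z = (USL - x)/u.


u = U / k = 0.29 / 2 = 0.145
margin = |USL - x| = |43.3 - 41.779| = 1.521
z = margin / u = 1.521 / 0.145
z = 10.4897

10.4897


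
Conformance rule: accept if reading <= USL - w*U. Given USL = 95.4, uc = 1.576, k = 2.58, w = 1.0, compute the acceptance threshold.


U = k * uc = 2.58 * 1.576 = 4.06608
guard band g = w * U = 1.0 * 4.06608 = 4.06608
AL = USL - g = 95.4 - 4.06608
AL = 91.3339

91.3339


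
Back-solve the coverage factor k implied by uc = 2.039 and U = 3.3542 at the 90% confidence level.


k = U / uc
k = 3.3542 / 2.039
k = 1.645

1.645


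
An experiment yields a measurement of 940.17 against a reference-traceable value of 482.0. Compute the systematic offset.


Systematic error = measured - true
= 940.17 - 482.0
= 458.1700

458.1700


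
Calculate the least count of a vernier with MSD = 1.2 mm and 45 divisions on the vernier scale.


LC = MSD / n_div
= 1.2 / 45
= 0.0267

0.0267


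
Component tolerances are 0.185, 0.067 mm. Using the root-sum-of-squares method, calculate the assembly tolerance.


RSS = sqrt(0.185^2 + 0.067^2)
= sqrt(0.038714)
= 0.1968

0.1968
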